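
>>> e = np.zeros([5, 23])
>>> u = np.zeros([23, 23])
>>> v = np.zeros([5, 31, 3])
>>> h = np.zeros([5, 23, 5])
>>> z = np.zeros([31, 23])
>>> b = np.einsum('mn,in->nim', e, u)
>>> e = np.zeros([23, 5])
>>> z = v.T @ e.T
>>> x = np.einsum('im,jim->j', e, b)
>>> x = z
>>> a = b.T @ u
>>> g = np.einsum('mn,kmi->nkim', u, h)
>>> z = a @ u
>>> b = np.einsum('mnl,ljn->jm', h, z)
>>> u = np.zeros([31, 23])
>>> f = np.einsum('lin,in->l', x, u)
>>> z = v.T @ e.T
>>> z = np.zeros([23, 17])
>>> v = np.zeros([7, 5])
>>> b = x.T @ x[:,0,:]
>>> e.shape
(23, 5)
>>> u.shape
(31, 23)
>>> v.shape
(7, 5)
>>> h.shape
(5, 23, 5)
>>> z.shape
(23, 17)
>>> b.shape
(23, 31, 23)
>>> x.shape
(3, 31, 23)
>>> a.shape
(5, 23, 23)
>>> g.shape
(23, 5, 5, 23)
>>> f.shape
(3,)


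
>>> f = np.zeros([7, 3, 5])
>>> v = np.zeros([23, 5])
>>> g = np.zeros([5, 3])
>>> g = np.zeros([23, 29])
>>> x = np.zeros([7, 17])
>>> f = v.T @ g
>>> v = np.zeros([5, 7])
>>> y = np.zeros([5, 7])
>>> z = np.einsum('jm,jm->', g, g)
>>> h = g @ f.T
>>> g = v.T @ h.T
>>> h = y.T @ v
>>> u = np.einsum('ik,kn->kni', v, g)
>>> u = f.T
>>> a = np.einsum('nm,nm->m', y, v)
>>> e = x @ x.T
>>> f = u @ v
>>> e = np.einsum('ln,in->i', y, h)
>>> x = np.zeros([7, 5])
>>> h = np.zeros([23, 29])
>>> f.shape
(29, 7)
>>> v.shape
(5, 7)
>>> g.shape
(7, 23)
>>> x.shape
(7, 5)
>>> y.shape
(5, 7)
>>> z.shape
()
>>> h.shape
(23, 29)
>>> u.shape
(29, 5)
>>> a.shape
(7,)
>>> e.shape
(7,)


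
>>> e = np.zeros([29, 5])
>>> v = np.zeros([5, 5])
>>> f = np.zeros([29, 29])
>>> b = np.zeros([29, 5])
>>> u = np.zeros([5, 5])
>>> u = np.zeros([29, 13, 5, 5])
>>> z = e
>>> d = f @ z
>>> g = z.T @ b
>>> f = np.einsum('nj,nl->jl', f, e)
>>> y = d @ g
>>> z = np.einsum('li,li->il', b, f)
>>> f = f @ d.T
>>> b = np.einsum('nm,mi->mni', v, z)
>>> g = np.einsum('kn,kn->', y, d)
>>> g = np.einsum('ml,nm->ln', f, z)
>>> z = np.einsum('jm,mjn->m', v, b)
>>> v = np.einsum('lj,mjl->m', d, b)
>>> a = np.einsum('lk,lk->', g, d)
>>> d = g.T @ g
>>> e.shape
(29, 5)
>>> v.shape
(5,)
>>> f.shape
(29, 29)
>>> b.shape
(5, 5, 29)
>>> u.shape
(29, 13, 5, 5)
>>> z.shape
(5,)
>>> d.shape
(5, 5)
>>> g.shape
(29, 5)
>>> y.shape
(29, 5)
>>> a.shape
()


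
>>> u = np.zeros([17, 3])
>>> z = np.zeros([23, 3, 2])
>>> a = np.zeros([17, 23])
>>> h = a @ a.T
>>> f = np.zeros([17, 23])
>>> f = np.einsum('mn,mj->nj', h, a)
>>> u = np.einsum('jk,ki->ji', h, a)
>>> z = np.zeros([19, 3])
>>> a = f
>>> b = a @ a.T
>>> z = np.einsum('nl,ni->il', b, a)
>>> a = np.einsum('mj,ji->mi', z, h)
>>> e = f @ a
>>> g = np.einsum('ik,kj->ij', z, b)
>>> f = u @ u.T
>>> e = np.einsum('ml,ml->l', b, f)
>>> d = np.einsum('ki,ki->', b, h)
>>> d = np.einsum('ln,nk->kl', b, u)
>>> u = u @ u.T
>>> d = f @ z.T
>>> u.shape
(17, 17)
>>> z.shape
(23, 17)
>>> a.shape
(23, 17)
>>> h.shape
(17, 17)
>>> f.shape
(17, 17)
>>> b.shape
(17, 17)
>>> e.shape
(17,)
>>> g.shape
(23, 17)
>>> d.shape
(17, 23)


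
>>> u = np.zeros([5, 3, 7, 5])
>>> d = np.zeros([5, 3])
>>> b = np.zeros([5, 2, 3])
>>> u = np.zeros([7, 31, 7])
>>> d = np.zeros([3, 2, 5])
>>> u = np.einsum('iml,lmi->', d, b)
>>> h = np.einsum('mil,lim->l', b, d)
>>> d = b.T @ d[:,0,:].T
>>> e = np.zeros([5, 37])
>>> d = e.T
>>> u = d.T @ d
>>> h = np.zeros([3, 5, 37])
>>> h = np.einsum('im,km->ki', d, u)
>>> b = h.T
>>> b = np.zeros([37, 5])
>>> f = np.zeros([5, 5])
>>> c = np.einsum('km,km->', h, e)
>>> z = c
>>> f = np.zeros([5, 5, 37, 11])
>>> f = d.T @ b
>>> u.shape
(5, 5)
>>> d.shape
(37, 5)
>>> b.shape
(37, 5)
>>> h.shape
(5, 37)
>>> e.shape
(5, 37)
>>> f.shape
(5, 5)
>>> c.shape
()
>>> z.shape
()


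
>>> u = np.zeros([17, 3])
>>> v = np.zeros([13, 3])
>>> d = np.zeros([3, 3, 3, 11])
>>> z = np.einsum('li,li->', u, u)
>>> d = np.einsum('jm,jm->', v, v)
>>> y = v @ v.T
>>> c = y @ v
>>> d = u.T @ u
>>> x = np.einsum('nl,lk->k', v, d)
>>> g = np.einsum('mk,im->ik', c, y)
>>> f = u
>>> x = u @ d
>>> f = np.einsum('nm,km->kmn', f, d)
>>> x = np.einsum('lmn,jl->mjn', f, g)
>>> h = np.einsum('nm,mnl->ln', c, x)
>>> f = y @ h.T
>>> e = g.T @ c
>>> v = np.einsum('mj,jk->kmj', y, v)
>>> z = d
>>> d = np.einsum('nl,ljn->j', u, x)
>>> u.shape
(17, 3)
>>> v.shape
(3, 13, 13)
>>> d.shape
(13,)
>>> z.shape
(3, 3)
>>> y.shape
(13, 13)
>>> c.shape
(13, 3)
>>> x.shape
(3, 13, 17)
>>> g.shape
(13, 3)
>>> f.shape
(13, 17)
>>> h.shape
(17, 13)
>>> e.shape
(3, 3)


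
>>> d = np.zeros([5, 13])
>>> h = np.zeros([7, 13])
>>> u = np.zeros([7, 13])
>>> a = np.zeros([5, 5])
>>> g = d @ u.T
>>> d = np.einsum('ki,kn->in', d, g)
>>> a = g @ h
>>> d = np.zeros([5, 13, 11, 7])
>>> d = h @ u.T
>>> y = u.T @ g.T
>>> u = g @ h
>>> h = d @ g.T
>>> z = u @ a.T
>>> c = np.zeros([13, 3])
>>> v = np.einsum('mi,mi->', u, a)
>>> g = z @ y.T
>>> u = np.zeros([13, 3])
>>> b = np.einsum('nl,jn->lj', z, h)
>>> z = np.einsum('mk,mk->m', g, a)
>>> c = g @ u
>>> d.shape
(7, 7)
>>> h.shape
(7, 5)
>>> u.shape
(13, 3)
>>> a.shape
(5, 13)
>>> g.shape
(5, 13)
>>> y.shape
(13, 5)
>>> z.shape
(5,)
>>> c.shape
(5, 3)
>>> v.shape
()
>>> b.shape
(5, 7)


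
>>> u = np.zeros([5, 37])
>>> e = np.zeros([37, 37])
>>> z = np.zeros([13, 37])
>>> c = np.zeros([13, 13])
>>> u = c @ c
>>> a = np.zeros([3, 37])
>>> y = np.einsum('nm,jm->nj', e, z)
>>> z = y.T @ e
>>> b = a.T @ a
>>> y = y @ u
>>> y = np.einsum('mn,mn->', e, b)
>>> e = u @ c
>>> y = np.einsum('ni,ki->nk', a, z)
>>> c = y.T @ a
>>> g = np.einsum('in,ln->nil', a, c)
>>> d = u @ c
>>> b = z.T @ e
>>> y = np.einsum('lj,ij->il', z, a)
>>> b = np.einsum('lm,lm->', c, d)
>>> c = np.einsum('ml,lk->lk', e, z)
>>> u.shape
(13, 13)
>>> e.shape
(13, 13)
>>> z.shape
(13, 37)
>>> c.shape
(13, 37)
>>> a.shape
(3, 37)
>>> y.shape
(3, 13)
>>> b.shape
()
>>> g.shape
(37, 3, 13)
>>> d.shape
(13, 37)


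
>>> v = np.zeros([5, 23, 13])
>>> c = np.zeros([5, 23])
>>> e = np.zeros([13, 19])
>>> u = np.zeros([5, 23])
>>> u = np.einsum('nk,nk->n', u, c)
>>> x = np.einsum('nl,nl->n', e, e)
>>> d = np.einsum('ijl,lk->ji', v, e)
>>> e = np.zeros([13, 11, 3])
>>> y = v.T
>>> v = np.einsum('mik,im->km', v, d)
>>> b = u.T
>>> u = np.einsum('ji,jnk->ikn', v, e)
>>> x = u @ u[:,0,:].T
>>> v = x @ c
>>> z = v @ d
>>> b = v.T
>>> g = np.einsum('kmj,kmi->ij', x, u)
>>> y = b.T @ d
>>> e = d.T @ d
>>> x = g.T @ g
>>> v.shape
(5, 3, 23)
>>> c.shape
(5, 23)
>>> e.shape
(5, 5)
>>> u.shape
(5, 3, 11)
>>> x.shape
(5, 5)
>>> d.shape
(23, 5)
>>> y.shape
(5, 3, 5)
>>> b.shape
(23, 3, 5)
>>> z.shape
(5, 3, 5)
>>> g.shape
(11, 5)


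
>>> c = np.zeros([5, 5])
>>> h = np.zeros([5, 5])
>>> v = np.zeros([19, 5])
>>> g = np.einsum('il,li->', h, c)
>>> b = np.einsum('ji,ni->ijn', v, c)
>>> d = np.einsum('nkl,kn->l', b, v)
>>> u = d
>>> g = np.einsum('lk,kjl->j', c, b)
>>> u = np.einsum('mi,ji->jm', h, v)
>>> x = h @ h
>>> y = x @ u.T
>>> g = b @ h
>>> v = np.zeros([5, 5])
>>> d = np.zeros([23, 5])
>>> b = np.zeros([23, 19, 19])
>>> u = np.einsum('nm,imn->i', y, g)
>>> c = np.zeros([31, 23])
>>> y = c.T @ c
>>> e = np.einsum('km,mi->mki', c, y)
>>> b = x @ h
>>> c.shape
(31, 23)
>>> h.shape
(5, 5)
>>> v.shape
(5, 5)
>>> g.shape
(5, 19, 5)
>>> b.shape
(5, 5)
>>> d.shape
(23, 5)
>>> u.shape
(5,)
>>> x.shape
(5, 5)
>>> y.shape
(23, 23)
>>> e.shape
(23, 31, 23)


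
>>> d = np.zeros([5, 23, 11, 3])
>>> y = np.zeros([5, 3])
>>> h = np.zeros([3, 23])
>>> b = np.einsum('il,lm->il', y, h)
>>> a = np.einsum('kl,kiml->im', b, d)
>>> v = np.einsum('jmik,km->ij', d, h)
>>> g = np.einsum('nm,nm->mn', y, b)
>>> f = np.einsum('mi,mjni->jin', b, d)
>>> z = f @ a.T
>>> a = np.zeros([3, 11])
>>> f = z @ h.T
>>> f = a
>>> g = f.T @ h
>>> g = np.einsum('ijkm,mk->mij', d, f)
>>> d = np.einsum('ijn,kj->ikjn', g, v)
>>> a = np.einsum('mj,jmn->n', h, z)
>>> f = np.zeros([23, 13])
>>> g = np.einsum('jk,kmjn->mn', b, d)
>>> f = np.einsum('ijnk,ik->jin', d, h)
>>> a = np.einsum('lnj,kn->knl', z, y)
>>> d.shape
(3, 11, 5, 23)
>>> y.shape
(5, 3)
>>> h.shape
(3, 23)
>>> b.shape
(5, 3)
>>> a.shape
(5, 3, 23)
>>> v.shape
(11, 5)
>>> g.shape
(11, 23)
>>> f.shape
(11, 3, 5)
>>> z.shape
(23, 3, 23)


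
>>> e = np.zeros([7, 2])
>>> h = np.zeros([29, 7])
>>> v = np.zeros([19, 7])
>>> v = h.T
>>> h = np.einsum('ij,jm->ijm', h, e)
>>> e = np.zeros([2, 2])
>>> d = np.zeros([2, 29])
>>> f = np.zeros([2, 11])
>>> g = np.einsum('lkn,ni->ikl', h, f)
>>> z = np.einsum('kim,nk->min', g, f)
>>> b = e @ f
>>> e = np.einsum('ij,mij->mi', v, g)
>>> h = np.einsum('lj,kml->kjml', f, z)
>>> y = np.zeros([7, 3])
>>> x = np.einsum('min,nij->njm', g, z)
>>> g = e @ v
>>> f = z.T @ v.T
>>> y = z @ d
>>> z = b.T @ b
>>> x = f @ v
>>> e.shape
(11, 7)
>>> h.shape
(29, 11, 7, 2)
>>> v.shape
(7, 29)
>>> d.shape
(2, 29)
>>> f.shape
(2, 7, 7)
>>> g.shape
(11, 29)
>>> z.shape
(11, 11)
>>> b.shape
(2, 11)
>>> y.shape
(29, 7, 29)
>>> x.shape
(2, 7, 29)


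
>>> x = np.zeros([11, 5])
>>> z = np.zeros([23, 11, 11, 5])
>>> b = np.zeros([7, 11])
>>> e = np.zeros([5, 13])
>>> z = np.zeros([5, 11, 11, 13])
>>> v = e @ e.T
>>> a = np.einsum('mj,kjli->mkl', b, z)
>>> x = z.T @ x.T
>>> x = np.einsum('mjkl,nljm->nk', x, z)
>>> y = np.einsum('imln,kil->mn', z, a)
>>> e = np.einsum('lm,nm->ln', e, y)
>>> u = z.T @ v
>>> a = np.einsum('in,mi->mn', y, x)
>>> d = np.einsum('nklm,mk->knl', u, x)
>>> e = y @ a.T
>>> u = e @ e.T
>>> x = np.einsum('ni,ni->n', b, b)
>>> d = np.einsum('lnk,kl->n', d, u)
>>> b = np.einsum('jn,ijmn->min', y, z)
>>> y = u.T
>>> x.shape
(7,)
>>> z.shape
(5, 11, 11, 13)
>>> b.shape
(11, 5, 13)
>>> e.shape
(11, 5)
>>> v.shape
(5, 5)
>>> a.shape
(5, 13)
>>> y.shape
(11, 11)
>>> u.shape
(11, 11)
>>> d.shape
(13,)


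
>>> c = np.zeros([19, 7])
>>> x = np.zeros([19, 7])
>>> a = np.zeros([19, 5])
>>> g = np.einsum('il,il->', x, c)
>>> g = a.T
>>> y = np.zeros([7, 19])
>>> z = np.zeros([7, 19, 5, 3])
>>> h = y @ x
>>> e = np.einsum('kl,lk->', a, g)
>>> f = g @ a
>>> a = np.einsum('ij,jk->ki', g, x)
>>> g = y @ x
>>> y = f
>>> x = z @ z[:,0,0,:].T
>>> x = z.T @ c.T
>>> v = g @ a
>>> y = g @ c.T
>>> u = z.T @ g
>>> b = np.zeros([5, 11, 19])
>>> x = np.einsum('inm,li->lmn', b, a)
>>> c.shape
(19, 7)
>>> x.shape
(7, 19, 11)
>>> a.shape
(7, 5)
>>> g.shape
(7, 7)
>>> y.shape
(7, 19)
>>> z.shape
(7, 19, 5, 3)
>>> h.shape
(7, 7)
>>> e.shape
()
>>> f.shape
(5, 5)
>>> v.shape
(7, 5)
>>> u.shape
(3, 5, 19, 7)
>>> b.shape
(5, 11, 19)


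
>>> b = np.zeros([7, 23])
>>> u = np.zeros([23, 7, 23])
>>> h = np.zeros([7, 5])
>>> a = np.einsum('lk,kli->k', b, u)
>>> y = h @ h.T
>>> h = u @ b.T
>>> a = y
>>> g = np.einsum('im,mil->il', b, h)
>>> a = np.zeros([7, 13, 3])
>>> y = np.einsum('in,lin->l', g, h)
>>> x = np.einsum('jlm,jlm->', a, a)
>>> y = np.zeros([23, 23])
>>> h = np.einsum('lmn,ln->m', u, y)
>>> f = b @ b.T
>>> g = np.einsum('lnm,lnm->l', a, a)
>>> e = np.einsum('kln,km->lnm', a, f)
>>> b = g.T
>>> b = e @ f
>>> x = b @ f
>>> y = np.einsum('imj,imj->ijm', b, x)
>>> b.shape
(13, 3, 7)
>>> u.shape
(23, 7, 23)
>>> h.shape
(7,)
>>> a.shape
(7, 13, 3)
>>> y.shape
(13, 7, 3)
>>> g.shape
(7,)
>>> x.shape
(13, 3, 7)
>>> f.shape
(7, 7)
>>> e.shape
(13, 3, 7)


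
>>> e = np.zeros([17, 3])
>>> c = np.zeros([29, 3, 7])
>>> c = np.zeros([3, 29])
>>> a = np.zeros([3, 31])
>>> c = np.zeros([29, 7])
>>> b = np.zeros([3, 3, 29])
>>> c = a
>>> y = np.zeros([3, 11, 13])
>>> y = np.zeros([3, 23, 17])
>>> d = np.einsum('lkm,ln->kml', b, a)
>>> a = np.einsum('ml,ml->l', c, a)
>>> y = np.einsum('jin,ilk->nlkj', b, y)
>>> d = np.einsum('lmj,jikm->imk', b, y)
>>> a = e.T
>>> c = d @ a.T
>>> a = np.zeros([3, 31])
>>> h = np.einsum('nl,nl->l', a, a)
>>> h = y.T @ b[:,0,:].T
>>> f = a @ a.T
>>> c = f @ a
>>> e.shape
(17, 3)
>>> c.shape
(3, 31)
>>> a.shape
(3, 31)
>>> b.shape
(3, 3, 29)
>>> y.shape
(29, 23, 17, 3)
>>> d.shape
(23, 3, 17)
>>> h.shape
(3, 17, 23, 3)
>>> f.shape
(3, 3)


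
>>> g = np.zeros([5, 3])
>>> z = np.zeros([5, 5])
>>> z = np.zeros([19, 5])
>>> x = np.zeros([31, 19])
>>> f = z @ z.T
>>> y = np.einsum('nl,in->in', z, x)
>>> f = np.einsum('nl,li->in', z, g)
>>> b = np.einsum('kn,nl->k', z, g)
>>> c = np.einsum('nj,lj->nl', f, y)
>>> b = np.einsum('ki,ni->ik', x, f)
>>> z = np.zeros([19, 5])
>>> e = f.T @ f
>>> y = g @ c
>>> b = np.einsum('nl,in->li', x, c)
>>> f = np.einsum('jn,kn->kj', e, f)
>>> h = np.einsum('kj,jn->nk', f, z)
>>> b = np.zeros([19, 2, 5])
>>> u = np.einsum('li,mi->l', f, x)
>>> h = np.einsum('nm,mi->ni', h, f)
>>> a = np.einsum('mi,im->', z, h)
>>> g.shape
(5, 3)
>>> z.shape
(19, 5)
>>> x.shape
(31, 19)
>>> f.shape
(3, 19)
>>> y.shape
(5, 31)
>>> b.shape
(19, 2, 5)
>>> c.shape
(3, 31)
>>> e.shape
(19, 19)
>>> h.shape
(5, 19)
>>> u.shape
(3,)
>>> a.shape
()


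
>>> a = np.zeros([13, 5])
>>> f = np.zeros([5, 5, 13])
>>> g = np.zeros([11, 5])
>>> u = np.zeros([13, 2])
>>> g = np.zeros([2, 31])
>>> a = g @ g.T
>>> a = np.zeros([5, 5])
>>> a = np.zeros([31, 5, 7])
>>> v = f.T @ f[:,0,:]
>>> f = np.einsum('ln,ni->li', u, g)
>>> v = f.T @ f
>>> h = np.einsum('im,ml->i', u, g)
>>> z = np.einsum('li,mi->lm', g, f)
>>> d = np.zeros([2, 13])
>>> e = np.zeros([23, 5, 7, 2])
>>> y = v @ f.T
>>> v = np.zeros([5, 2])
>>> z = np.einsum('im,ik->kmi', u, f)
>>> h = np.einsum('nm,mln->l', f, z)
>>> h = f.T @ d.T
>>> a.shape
(31, 5, 7)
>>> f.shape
(13, 31)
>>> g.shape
(2, 31)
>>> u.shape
(13, 2)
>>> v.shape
(5, 2)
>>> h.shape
(31, 2)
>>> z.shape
(31, 2, 13)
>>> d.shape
(2, 13)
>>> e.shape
(23, 5, 7, 2)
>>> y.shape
(31, 13)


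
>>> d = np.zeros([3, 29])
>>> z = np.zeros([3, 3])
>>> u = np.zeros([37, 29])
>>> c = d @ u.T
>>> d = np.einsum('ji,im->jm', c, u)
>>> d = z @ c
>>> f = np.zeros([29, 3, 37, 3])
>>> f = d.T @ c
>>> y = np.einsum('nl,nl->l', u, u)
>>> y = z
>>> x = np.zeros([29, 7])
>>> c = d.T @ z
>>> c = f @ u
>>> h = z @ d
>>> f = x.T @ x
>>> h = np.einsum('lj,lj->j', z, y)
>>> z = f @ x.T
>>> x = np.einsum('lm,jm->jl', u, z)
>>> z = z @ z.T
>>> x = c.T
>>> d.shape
(3, 37)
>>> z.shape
(7, 7)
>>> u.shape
(37, 29)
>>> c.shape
(37, 29)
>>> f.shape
(7, 7)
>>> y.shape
(3, 3)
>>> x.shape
(29, 37)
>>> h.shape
(3,)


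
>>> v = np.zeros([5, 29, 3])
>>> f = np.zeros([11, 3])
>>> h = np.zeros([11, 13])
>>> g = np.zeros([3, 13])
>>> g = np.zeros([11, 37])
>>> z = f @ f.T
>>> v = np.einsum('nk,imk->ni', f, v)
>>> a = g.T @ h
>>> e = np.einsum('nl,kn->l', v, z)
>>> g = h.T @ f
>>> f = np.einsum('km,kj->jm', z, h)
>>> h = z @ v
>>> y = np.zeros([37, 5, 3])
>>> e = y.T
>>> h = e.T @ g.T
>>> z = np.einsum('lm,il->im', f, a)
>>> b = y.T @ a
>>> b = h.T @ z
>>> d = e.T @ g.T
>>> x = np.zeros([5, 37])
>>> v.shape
(11, 5)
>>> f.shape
(13, 11)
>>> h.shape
(37, 5, 13)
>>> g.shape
(13, 3)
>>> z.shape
(37, 11)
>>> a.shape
(37, 13)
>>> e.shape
(3, 5, 37)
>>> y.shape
(37, 5, 3)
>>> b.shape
(13, 5, 11)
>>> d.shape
(37, 5, 13)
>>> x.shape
(5, 37)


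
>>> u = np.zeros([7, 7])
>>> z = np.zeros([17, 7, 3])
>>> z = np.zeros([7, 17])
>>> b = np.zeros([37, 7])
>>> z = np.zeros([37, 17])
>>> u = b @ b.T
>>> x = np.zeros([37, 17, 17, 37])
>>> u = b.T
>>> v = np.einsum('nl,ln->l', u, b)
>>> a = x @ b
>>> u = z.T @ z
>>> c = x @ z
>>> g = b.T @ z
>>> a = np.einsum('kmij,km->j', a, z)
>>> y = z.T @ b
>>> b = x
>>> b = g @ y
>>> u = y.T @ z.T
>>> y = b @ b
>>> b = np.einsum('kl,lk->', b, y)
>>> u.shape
(7, 37)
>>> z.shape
(37, 17)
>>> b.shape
()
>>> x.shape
(37, 17, 17, 37)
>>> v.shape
(37,)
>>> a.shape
(7,)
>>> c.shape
(37, 17, 17, 17)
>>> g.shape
(7, 17)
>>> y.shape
(7, 7)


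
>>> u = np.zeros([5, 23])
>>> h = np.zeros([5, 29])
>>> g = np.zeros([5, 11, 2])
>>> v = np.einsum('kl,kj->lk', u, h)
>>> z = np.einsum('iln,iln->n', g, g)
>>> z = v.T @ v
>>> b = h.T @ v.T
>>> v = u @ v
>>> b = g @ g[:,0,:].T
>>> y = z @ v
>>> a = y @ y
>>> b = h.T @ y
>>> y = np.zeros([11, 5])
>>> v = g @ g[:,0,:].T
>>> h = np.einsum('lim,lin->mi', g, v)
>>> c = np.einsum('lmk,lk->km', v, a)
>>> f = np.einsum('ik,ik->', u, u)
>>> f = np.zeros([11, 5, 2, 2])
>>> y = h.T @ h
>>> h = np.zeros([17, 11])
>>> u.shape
(5, 23)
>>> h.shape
(17, 11)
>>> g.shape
(5, 11, 2)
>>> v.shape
(5, 11, 5)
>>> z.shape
(5, 5)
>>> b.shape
(29, 5)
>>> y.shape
(11, 11)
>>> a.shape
(5, 5)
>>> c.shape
(5, 11)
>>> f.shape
(11, 5, 2, 2)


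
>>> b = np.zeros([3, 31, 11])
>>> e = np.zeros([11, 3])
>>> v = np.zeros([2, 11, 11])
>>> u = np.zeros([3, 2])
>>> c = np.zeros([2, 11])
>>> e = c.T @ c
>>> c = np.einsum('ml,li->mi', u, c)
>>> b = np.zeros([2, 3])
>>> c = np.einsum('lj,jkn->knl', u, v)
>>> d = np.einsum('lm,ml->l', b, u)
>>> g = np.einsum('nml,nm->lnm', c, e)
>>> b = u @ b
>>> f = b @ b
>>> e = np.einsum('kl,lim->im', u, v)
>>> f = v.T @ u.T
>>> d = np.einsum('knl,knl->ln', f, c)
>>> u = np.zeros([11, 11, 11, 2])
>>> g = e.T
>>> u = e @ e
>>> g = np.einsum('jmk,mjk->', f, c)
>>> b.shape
(3, 3)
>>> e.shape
(11, 11)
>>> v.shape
(2, 11, 11)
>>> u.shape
(11, 11)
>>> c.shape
(11, 11, 3)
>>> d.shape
(3, 11)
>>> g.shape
()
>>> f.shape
(11, 11, 3)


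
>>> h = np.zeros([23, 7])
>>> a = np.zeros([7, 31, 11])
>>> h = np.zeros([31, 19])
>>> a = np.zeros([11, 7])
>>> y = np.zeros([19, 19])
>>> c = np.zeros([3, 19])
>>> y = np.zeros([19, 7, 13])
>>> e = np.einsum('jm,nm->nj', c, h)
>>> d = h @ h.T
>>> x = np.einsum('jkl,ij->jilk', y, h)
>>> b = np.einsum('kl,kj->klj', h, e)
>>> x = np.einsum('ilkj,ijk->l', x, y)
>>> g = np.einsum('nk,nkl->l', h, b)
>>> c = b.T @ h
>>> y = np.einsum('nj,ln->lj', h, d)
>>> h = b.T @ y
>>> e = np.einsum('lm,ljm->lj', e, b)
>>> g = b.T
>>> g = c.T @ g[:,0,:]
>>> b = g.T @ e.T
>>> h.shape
(3, 19, 19)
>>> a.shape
(11, 7)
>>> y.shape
(31, 19)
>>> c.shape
(3, 19, 19)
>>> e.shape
(31, 19)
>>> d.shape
(31, 31)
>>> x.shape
(31,)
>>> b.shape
(31, 19, 31)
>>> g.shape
(19, 19, 31)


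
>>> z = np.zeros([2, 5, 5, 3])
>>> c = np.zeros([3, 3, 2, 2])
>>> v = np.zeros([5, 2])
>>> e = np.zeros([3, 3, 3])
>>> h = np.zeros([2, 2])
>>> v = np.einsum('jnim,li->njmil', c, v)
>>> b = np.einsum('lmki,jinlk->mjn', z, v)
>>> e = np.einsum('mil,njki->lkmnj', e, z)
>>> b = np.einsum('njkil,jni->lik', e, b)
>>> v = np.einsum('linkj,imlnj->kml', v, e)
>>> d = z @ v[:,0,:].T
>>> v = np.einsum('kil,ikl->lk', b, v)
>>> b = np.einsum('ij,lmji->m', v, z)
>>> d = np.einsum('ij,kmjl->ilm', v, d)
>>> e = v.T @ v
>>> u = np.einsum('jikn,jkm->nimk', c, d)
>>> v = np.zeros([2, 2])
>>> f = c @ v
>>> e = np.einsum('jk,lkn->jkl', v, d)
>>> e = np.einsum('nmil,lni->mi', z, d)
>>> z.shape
(2, 5, 5, 3)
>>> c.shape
(3, 3, 2, 2)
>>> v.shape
(2, 2)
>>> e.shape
(5, 5)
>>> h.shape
(2, 2)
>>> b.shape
(5,)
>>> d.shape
(3, 2, 5)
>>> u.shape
(2, 3, 5, 2)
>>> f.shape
(3, 3, 2, 2)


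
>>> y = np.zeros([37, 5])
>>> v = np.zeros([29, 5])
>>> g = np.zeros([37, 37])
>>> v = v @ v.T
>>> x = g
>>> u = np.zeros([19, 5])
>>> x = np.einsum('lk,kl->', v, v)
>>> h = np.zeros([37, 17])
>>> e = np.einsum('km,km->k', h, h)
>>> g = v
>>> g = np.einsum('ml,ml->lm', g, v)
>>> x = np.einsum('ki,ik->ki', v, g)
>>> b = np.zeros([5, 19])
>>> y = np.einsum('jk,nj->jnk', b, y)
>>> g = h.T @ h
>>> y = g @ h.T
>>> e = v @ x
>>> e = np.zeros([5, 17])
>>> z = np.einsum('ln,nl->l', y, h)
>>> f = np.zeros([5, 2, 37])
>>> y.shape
(17, 37)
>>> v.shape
(29, 29)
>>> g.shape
(17, 17)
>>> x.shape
(29, 29)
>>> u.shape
(19, 5)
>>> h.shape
(37, 17)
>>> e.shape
(5, 17)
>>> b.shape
(5, 19)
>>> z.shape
(17,)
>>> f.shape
(5, 2, 37)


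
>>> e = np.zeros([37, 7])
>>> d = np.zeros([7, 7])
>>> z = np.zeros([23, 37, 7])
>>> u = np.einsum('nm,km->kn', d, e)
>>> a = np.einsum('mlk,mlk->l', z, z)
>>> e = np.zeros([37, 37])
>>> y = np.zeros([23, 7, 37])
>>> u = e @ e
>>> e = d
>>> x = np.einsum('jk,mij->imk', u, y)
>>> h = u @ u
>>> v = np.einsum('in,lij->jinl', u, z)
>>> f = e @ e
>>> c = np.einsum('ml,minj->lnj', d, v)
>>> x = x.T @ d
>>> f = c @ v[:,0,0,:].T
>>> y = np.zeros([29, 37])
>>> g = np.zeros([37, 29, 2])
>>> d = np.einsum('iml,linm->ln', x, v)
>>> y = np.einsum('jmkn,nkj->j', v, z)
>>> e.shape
(7, 7)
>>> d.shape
(7, 37)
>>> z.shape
(23, 37, 7)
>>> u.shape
(37, 37)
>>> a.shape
(37,)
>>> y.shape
(7,)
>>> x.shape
(37, 23, 7)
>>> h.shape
(37, 37)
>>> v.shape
(7, 37, 37, 23)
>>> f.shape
(7, 37, 7)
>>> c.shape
(7, 37, 23)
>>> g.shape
(37, 29, 2)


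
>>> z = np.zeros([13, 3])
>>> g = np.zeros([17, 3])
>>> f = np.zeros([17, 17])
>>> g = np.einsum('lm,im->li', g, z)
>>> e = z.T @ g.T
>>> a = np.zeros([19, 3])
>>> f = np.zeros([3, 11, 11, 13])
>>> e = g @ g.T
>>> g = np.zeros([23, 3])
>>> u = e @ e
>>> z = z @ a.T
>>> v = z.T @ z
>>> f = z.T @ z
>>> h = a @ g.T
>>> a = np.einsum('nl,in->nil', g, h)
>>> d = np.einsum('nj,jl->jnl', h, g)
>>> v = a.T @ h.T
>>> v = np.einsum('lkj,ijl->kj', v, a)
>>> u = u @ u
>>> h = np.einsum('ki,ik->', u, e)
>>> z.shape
(13, 19)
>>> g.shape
(23, 3)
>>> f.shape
(19, 19)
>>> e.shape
(17, 17)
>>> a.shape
(23, 19, 3)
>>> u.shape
(17, 17)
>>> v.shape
(19, 19)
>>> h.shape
()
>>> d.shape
(23, 19, 3)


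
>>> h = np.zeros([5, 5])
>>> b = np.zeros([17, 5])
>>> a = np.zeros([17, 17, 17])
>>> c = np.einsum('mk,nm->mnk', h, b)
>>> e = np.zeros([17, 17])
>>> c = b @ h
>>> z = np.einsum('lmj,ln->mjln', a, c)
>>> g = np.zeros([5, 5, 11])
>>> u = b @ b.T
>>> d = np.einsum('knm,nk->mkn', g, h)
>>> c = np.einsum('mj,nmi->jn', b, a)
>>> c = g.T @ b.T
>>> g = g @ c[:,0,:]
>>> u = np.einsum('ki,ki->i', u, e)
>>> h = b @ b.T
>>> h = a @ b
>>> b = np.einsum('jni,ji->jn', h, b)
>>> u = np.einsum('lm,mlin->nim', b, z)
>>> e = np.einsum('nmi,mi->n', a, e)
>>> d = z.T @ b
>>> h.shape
(17, 17, 5)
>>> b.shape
(17, 17)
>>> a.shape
(17, 17, 17)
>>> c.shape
(11, 5, 17)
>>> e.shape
(17,)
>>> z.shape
(17, 17, 17, 5)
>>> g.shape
(5, 5, 17)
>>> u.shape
(5, 17, 17)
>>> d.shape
(5, 17, 17, 17)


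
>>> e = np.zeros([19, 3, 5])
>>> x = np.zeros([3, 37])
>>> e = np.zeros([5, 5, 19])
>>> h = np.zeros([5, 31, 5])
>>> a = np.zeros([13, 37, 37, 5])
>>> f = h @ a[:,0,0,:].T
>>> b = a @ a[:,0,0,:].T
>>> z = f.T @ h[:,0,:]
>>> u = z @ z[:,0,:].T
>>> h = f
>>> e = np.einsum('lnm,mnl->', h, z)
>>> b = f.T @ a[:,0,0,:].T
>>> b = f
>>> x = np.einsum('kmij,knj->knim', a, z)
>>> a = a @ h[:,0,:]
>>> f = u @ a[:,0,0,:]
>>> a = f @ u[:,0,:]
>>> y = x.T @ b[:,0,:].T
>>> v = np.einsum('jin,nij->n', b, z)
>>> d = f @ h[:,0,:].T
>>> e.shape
()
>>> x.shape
(13, 31, 37, 37)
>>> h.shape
(5, 31, 13)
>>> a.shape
(13, 31, 13)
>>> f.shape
(13, 31, 13)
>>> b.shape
(5, 31, 13)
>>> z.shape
(13, 31, 5)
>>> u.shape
(13, 31, 13)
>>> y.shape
(37, 37, 31, 5)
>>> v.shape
(13,)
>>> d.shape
(13, 31, 5)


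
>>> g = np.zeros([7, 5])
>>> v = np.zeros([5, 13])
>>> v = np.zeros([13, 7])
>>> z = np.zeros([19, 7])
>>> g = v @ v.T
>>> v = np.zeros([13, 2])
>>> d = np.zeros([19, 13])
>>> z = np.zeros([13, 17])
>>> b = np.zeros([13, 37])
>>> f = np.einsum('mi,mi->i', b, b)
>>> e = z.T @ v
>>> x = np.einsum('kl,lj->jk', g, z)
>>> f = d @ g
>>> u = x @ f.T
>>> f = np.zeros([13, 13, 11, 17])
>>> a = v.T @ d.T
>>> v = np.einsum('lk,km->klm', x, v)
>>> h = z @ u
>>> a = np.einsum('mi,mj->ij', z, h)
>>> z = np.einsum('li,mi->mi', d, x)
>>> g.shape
(13, 13)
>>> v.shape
(13, 17, 2)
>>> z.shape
(17, 13)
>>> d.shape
(19, 13)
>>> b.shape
(13, 37)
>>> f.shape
(13, 13, 11, 17)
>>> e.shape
(17, 2)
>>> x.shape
(17, 13)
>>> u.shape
(17, 19)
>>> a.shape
(17, 19)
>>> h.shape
(13, 19)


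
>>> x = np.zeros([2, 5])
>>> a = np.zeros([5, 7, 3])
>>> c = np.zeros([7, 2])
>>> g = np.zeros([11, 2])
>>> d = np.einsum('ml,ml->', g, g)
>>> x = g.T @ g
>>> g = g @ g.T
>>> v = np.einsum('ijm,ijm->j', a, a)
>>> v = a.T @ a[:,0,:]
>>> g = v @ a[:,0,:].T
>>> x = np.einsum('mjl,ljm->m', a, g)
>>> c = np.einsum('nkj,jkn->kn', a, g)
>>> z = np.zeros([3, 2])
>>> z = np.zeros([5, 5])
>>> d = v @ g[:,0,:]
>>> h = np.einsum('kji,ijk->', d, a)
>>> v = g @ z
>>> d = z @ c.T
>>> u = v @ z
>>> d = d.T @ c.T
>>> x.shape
(5,)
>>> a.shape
(5, 7, 3)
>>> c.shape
(7, 5)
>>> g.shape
(3, 7, 5)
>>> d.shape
(7, 7)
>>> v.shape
(3, 7, 5)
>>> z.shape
(5, 5)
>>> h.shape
()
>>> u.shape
(3, 7, 5)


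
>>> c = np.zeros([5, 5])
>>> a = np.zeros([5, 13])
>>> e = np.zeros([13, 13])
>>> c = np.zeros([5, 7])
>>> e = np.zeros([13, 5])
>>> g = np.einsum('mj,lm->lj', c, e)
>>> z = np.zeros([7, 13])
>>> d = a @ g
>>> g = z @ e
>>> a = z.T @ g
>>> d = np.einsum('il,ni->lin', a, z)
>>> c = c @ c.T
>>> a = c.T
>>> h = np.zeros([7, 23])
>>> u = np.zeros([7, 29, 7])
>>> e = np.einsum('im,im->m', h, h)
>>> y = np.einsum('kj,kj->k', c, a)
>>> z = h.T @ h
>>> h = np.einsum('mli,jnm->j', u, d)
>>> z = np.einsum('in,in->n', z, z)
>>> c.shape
(5, 5)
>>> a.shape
(5, 5)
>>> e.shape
(23,)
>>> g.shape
(7, 5)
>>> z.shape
(23,)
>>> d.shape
(5, 13, 7)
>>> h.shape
(5,)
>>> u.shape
(7, 29, 7)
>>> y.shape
(5,)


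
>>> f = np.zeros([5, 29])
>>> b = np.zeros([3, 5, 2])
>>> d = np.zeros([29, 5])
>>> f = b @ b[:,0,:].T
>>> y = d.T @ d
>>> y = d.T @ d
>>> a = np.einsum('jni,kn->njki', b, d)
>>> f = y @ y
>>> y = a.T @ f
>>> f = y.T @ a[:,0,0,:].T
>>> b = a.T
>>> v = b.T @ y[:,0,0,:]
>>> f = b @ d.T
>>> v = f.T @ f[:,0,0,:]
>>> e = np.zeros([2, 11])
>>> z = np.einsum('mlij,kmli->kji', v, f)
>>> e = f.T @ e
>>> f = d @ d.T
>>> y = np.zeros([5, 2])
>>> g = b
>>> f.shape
(29, 29)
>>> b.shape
(2, 29, 3, 5)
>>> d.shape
(29, 5)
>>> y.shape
(5, 2)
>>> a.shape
(5, 3, 29, 2)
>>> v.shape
(29, 3, 29, 29)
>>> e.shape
(29, 3, 29, 11)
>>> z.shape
(2, 29, 29)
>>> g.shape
(2, 29, 3, 5)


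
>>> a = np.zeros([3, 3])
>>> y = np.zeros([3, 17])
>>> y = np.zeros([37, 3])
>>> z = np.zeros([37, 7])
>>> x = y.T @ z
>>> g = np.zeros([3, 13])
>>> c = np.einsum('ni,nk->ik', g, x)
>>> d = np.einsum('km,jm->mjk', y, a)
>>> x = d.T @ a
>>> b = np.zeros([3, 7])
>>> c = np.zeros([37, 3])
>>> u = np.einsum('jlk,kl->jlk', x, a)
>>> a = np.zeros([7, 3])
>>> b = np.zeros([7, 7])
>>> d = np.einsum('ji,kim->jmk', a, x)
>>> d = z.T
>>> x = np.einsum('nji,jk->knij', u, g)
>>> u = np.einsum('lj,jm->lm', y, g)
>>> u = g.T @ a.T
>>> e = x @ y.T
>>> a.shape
(7, 3)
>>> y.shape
(37, 3)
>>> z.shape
(37, 7)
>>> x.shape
(13, 37, 3, 3)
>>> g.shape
(3, 13)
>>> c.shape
(37, 3)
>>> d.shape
(7, 37)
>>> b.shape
(7, 7)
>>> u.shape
(13, 7)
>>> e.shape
(13, 37, 3, 37)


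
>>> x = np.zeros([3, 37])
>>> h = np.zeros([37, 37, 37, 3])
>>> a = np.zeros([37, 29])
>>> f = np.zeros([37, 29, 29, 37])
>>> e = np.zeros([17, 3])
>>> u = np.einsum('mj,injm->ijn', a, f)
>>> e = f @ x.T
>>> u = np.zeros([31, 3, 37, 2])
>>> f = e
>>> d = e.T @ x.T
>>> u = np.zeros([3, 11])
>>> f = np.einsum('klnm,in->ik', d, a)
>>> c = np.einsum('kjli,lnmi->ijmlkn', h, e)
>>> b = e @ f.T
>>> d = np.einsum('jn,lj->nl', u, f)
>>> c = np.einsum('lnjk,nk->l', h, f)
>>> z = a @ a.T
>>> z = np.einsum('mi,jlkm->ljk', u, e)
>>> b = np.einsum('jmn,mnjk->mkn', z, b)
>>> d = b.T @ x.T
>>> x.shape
(3, 37)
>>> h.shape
(37, 37, 37, 3)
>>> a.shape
(37, 29)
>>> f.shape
(37, 3)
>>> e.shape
(37, 29, 29, 3)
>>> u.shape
(3, 11)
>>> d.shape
(29, 37, 3)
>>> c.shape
(37,)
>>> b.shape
(37, 37, 29)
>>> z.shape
(29, 37, 29)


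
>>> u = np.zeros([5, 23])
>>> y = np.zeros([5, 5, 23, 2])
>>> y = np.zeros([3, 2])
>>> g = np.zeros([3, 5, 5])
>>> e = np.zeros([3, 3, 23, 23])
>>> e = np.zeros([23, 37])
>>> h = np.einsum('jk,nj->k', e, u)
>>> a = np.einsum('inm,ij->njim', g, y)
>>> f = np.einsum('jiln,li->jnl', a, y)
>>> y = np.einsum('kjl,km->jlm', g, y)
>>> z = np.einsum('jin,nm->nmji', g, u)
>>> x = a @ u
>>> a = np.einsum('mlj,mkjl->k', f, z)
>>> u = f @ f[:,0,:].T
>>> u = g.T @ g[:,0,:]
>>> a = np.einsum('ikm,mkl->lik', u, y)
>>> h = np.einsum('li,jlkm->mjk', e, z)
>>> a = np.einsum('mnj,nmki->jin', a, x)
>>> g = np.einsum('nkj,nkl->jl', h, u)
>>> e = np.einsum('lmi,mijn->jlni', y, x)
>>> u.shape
(5, 5, 5)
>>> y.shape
(5, 5, 2)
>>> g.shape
(3, 5)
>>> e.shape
(3, 5, 23, 2)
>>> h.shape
(5, 5, 3)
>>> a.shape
(5, 23, 5)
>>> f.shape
(5, 5, 3)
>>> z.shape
(5, 23, 3, 5)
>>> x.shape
(5, 2, 3, 23)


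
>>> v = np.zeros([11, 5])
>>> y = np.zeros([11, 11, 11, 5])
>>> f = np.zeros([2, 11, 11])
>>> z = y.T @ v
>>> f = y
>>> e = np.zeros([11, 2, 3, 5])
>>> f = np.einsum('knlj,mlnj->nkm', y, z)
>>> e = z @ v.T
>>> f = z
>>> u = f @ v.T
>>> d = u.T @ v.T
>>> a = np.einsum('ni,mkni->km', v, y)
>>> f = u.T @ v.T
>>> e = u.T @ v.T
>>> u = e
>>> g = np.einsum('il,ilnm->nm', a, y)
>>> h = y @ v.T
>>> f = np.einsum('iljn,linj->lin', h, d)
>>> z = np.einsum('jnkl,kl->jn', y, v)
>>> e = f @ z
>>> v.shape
(11, 5)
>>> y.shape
(11, 11, 11, 5)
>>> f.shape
(11, 11, 11)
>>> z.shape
(11, 11)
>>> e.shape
(11, 11, 11)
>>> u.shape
(11, 11, 11, 11)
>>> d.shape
(11, 11, 11, 11)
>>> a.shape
(11, 11)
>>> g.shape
(11, 5)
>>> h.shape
(11, 11, 11, 11)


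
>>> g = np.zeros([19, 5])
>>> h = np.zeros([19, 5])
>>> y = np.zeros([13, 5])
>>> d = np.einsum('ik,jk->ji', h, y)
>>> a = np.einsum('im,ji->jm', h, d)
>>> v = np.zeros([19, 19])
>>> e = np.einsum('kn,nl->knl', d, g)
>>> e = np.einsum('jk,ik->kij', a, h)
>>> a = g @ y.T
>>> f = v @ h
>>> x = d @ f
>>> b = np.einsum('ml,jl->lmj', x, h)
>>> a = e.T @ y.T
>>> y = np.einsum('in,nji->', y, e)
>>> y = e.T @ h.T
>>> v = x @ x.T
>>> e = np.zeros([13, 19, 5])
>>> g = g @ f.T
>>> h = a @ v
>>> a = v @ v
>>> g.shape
(19, 19)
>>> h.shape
(13, 19, 13)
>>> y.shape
(13, 19, 19)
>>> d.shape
(13, 19)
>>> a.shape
(13, 13)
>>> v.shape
(13, 13)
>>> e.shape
(13, 19, 5)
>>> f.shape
(19, 5)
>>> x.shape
(13, 5)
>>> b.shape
(5, 13, 19)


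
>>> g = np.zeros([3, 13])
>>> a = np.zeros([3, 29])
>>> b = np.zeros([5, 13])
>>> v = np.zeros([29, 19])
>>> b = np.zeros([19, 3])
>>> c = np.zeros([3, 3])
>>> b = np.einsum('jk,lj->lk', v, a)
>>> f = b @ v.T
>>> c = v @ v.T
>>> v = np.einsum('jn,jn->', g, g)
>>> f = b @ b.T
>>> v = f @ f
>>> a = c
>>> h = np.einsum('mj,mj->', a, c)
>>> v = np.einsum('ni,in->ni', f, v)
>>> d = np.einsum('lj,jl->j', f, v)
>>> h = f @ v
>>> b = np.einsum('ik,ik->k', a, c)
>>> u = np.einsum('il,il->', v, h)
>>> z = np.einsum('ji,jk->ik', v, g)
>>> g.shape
(3, 13)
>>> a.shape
(29, 29)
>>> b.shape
(29,)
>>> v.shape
(3, 3)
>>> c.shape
(29, 29)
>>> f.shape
(3, 3)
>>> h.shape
(3, 3)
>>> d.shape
(3,)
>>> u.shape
()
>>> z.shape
(3, 13)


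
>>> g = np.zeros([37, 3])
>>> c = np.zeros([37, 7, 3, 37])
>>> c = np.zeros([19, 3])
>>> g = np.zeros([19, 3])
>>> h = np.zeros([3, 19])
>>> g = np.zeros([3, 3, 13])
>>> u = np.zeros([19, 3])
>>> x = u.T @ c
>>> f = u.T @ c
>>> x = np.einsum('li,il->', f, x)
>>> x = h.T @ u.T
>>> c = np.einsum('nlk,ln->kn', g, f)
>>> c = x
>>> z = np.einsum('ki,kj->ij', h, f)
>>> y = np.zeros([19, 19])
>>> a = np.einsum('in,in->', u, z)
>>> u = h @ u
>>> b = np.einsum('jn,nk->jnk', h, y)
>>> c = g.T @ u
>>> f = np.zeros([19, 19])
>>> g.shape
(3, 3, 13)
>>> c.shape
(13, 3, 3)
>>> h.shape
(3, 19)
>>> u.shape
(3, 3)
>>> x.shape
(19, 19)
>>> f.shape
(19, 19)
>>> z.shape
(19, 3)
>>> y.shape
(19, 19)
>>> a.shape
()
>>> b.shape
(3, 19, 19)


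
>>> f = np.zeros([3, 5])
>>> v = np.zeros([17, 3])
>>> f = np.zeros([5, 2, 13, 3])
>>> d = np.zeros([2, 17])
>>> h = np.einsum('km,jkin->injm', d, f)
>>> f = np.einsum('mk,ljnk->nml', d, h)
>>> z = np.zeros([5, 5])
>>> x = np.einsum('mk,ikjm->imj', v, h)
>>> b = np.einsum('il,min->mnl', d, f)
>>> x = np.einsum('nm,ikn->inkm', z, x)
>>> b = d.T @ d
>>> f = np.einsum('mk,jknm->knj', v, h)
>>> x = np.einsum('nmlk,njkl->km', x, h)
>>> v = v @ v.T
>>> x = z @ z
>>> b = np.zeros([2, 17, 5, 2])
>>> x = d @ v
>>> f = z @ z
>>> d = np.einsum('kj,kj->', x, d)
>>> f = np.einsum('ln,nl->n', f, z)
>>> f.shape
(5,)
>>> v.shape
(17, 17)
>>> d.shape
()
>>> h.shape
(13, 3, 5, 17)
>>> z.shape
(5, 5)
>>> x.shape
(2, 17)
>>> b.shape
(2, 17, 5, 2)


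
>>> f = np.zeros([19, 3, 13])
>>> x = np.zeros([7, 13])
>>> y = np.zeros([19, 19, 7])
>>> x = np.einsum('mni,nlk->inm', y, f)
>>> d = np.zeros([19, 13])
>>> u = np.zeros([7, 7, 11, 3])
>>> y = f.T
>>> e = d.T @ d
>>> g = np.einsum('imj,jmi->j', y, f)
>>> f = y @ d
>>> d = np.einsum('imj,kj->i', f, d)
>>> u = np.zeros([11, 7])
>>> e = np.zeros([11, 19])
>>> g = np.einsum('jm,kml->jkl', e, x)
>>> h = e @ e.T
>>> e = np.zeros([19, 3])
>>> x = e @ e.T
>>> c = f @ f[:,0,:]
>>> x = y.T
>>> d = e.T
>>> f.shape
(13, 3, 13)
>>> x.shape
(19, 3, 13)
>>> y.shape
(13, 3, 19)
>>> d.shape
(3, 19)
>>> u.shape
(11, 7)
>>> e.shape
(19, 3)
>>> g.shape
(11, 7, 19)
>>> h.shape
(11, 11)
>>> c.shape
(13, 3, 13)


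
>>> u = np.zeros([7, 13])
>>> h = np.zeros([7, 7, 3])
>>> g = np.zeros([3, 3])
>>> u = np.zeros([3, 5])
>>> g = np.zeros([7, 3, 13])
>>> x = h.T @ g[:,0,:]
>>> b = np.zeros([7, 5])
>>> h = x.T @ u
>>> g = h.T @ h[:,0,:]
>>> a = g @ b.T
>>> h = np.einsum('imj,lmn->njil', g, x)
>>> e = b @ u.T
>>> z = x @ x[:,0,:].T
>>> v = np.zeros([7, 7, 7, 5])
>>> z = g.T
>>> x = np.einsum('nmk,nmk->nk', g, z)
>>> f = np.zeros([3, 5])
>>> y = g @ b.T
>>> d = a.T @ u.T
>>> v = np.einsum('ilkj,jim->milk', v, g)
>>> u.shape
(3, 5)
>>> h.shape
(13, 5, 5, 3)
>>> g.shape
(5, 7, 5)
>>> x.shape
(5, 5)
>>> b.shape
(7, 5)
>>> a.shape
(5, 7, 7)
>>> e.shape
(7, 3)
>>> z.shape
(5, 7, 5)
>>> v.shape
(5, 7, 7, 7)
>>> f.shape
(3, 5)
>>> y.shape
(5, 7, 7)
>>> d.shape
(7, 7, 3)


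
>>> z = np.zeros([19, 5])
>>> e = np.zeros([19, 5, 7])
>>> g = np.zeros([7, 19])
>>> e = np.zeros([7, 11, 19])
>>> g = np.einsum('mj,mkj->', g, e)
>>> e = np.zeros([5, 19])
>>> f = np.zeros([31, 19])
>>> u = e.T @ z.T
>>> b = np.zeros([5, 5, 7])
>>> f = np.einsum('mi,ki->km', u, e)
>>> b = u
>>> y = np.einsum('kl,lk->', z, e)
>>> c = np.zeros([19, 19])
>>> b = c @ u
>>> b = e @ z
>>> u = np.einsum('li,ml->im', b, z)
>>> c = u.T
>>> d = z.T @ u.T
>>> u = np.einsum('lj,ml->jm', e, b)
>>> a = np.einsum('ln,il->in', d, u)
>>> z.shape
(19, 5)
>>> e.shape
(5, 19)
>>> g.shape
()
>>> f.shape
(5, 19)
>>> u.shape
(19, 5)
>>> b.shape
(5, 5)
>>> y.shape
()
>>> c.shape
(19, 5)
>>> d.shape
(5, 5)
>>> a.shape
(19, 5)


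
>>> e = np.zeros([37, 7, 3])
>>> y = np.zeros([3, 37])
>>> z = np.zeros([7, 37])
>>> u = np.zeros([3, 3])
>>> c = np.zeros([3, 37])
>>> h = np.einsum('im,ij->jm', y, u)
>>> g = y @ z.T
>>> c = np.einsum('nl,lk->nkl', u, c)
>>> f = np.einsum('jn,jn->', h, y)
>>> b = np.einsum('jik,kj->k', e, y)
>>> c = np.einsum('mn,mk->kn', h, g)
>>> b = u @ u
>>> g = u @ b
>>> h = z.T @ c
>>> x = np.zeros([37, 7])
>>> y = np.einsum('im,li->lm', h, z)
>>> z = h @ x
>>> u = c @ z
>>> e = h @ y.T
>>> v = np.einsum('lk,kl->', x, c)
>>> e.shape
(37, 7)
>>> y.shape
(7, 37)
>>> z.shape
(37, 7)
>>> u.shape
(7, 7)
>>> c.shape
(7, 37)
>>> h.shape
(37, 37)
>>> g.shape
(3, 3)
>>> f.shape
()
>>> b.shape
(3, 3)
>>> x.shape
(37, 7)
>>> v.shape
()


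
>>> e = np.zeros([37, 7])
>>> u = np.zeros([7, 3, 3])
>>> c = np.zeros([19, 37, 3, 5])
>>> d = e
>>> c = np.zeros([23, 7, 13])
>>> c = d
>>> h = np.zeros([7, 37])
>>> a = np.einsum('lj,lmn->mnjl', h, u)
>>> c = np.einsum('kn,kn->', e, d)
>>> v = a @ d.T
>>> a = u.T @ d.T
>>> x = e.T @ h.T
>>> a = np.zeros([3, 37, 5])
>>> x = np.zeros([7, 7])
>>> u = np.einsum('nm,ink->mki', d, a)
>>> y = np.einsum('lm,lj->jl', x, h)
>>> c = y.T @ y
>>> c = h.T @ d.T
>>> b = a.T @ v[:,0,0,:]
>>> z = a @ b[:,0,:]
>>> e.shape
(37, 7)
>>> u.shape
(7, 5, 3)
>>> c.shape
(37, 37)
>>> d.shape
(37, 7)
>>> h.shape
(7, 37)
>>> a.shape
(3, 37, 5)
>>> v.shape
(3, 3, 37, 37)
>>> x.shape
(7, 7)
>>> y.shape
(37, 7)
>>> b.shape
(5, 37, 37)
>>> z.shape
(3, 37, 37)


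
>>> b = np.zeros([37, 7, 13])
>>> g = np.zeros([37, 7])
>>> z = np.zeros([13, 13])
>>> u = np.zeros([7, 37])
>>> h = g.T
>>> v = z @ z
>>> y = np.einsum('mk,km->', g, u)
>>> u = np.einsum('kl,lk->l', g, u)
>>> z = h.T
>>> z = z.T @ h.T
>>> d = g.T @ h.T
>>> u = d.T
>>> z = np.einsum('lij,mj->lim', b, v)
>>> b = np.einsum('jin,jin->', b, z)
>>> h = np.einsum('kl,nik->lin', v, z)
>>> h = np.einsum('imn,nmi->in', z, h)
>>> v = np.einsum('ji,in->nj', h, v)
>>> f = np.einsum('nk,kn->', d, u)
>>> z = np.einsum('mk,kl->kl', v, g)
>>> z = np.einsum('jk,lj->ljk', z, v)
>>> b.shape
()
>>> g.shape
(37, 7)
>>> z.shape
(13, 37, 7)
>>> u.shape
(7, 7)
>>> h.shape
(37, 13)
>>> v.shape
(13, 37)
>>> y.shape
()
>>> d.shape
(7, 7)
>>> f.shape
()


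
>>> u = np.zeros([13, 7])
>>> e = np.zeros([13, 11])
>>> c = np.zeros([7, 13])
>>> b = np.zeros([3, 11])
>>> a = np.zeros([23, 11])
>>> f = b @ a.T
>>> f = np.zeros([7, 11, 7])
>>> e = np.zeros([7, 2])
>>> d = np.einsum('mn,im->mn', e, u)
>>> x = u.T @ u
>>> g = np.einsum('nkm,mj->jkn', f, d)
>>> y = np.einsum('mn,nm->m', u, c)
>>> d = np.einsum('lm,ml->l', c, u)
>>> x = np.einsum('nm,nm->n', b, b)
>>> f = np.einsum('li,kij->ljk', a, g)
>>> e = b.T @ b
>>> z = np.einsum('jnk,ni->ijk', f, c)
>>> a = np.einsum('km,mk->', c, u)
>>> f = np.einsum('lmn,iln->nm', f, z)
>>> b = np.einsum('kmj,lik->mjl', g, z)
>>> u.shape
(13, 7)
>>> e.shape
(11, 11)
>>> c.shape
(7, 13)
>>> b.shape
(11, 7, 13)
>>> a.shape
()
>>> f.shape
(2, 7)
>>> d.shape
(7,)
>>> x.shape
(3,)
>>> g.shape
(2, 11, 7)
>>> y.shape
(13,)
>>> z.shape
(13, 23, 2)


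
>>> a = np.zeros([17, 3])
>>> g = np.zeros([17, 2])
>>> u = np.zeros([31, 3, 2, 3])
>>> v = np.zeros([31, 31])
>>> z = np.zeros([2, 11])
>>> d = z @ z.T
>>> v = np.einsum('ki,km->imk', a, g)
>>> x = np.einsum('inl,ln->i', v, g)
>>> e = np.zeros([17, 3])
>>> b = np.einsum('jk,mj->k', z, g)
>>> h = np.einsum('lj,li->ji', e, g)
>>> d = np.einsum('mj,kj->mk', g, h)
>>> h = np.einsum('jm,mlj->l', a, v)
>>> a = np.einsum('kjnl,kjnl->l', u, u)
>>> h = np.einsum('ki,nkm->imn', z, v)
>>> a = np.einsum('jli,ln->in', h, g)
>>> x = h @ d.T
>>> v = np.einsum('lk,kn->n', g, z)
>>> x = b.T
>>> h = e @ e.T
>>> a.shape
(3, 2)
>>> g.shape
(17, 2)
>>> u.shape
(31, 3, 2, 3)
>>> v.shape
(11,)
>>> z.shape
(2, 11)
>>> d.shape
(17, 3)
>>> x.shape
(11,)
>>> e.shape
(17, 3)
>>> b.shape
(11,)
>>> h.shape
(17, 17)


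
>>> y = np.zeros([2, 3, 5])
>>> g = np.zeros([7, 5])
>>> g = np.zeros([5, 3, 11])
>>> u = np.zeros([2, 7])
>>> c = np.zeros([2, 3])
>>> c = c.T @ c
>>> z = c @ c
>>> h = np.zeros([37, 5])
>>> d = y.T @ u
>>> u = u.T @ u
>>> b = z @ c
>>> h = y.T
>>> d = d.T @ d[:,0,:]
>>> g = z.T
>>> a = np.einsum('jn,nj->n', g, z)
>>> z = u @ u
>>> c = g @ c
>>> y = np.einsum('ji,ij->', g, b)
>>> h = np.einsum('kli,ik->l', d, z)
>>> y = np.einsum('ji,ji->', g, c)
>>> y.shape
()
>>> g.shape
(3, 3)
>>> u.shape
(7, 7)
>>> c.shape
(3, 3)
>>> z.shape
(7, 7)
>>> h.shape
(3,)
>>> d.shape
(7, 3, 7)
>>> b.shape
(3, 3)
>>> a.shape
(3,)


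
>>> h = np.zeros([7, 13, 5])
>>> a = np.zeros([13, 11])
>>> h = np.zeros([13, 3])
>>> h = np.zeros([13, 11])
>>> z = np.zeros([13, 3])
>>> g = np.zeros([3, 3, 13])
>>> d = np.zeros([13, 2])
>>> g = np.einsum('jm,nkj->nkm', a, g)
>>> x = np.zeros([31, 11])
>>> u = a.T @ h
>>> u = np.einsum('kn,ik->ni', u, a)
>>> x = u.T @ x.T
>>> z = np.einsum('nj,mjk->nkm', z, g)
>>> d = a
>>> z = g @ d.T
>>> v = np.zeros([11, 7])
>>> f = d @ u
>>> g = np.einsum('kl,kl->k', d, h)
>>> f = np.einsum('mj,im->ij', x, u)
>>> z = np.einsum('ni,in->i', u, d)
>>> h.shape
(13, 11)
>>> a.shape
(13, 11)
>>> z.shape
(13,)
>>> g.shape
(13,)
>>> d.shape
(13, 11)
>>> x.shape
(13, 31)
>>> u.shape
(11, 13)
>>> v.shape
(11, 7)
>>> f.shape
(11, 31)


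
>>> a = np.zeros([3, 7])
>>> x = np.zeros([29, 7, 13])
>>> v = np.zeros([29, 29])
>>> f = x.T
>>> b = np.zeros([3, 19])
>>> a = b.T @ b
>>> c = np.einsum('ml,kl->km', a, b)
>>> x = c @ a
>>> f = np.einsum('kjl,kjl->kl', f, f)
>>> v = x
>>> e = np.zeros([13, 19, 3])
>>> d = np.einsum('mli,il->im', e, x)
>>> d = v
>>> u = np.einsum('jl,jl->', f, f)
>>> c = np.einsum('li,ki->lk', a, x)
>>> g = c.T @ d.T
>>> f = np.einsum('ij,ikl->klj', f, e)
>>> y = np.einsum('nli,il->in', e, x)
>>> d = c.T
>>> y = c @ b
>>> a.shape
(19, 19)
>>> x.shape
(3, 19)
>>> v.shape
(3, 19)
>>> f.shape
(19, 3, 29)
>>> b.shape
(3, 19)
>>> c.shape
(19, 3)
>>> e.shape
(13, 19, 3)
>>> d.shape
(3, 19)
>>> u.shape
()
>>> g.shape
(3, 3)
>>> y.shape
(19, 19)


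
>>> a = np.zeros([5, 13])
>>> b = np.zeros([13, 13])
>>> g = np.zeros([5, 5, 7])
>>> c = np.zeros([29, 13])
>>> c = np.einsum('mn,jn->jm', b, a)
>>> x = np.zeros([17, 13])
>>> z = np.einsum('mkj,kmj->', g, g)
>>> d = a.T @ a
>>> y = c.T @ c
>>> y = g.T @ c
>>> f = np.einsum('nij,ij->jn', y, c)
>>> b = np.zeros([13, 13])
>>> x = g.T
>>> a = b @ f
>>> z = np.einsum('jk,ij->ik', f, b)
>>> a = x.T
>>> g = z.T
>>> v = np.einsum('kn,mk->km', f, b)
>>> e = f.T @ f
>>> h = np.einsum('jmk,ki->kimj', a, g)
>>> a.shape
(5, 5, 7)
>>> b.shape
(13, 13)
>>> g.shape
(7, 13)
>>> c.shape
(5, 13)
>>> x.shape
(7, 5, 5)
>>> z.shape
(13, 7)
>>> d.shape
(13, 13)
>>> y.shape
(7, 5, 13)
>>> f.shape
(13, 7)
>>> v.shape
(13, 13)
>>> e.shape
(7, 7)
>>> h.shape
(7, 13, 5, 5)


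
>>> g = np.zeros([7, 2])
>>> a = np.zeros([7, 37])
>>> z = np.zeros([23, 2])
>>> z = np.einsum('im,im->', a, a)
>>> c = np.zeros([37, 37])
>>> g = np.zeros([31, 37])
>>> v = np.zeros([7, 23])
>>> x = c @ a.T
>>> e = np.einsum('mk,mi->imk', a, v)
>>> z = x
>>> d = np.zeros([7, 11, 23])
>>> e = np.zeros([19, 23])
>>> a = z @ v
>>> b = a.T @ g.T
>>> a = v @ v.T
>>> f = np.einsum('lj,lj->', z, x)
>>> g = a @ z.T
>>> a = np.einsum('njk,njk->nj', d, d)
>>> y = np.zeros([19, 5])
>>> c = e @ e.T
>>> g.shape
(7, 37)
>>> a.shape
(7, 11)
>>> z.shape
(37, 7)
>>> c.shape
(19, 19)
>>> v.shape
(7, 23)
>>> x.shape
(37, 7)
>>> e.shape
(19, 23)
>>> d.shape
(7, 11, 23)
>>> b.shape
(23, 31)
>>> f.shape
()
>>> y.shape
(19, 5)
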